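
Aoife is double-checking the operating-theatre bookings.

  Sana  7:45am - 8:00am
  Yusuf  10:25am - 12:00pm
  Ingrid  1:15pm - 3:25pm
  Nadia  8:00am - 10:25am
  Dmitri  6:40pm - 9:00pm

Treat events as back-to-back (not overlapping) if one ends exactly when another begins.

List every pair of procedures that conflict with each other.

no conflicts

Sorted by start: Sana, Nadia, Yusuf, Ingrid, Dmitri.
Nadia starts exactly when Sana ends (back-to-back, no overlap), so Sana has no further overlaps.
Yusuf starts exactly when Nadia ends (back-to-back, no overlap), so Nadia has no further overlaps.
Ingrid starts after Yusuf ends, so Yusuf has no further overlaps.
Dmitri starts after Ingrid ends.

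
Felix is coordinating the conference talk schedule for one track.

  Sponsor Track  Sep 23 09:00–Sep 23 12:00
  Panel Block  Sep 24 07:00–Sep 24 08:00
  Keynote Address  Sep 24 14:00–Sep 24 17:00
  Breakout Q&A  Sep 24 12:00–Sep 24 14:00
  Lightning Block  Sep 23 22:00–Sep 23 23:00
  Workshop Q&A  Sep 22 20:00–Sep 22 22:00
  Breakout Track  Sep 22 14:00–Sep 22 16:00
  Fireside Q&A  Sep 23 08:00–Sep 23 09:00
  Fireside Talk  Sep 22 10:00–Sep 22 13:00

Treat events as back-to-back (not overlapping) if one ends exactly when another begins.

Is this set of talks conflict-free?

Yes

Sorted by start: Fireside Talk, Breakout Track, Workshop Q&A, Fireside Q&A, Sponsor Track, Lightning Block, Panel Block, Breakout Q&A, Keynote Address.
Breakout Track starts after Fireside Talk ends; Fireside Talk is clear from here.
Workshop Q&A starts after Breakout Track ends; Breakout Track is clear from here.
Fireside Q&A starts after Workshop Q&A ends; Workshop Q&A is clear from here.
Sponsor Track starts exactly when Fireside Q&A ends (back-to-back, no overlap); Fireside Q&A is clear from here.
Lightning Block starts after Sponsor Track ends; Sponsor Track is clear from here.
Panel Block starts after Lightning Block ends; Lightning Block is clear from here.
Breakout Q&A starts after Panel Block ends; Panel Block is clear from here.
Keynote Address starts exactly when Breakout Q&A ends (back-to-back, no overlap).
Every pair is clear; the schedule has no overlaps.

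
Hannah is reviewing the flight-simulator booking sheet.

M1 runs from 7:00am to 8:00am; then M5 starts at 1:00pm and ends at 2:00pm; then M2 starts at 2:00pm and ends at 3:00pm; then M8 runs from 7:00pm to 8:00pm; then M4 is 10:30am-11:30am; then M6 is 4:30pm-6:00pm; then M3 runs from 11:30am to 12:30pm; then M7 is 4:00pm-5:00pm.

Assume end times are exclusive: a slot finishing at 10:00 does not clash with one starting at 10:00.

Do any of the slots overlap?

Two intervals overlap when each starts before the other ends.
Sorted by start: M1, M4, M3, M5, M2, M7, M6, M8.
M4 starts after M1 ends — done with M1.
M3 starts exactly when M4 ends (back-to-back, no overlap) — done with M4.
M5 starts after M3 ends — done with M3.
M2 starts exactly when M5 ends (back-to-back, no overlap) — done with M5.
M7 starts after M2 ends — done with M2.
M6 starts before M7 ends → M7 and M6 overlap.
That's a conflict, so the schedule is not conflict-free.

Yes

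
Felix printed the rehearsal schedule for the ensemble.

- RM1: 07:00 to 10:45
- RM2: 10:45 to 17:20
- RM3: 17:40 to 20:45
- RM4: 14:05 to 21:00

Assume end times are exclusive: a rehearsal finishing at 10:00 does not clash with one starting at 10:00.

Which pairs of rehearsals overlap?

Sorted by start: RM1, RM2, RM4, RM3.
RM2 starts exactly when RM1 ends (back-to-back, no overlap), so RM1 has no further overlaps.
RM4 starts before RM2 ends → RM2 and RM4 overlap.
RM3 starts after RM2 ends.
RM3 starts before RM4 ends → RM4 and RM3 overlap.

RM2 & RM4, RM3 & RM4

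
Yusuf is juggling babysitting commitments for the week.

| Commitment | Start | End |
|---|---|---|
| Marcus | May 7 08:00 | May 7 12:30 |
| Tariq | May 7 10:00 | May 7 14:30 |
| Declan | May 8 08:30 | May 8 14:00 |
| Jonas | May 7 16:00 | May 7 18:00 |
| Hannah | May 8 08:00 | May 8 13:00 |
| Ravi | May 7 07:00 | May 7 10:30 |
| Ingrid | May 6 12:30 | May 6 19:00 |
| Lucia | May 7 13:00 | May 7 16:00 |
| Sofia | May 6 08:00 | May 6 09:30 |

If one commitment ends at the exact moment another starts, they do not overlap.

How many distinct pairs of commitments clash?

5

Sorted by start: Sofia, Ingrid, Ravi, Marcus, Tariq, Lucia, Jonas, Hannah, Declan.
Ingrid starts after Sofia ends — done with Sofia.
Ravi starts after Ingrid ends — done with Ingrid.
Marcus starts before Ravi ends → Ravi and Marcus overlap.
Tariq starts before Ravi ends → Ravi and Tariq overlap.
Lucia starts after Ravi ends — done with Ravi.
Tariq starts before Marcus ends → Marcus and Tariq overlap.
Lucia starts after Marcus ends — done with Marcus.
Lucia starts before Tariq ends → Tariq and Lucia overlap.
Jonas starts after Tariq ends — done with Tariq.
Jonas starts exactly when Lucia ends (back-to-back, no overlap) — done with Lucia.
Hannah starts after Jonas ends — done with Jonas.
Declan starts before Hannah ends → Hannah and Declan overlap.
Overlapping pairs: Declan & Hannah, Lucia & Tariq, Marcus & Ravi, Marcus & Tariq, Ravi & Tariq — 5 in total.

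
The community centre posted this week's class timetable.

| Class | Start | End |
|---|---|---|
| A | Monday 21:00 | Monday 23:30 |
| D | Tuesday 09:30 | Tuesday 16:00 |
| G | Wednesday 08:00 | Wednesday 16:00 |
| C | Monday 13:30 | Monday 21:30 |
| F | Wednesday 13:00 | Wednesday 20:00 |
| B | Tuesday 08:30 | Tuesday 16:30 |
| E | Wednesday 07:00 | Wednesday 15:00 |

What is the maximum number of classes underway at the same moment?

3

Sweep the timeline, counting +1 at each start and −1 at each end (ends before starts at a tie):
Monday 13:30 start C → 1
Monday 21:00 start A → 2
Monday 21:30 end C → 1
Monday 23:30 end A → 0
Tuesday 08:30 start B → 1
Tuesday 09:30 start D → 2
Tuesday 16:00 end D → 1
Tuesday 16:30 end B → 0
Wednesday 07:00 start E → 1
Wednesday 08:00 start G → 2
Wednesday 13:00 start F → 3
Wednesday 15:00 end E → 2
Wednesday 16:00 end G → 1
Wednesday 20:00 end F → 0
Peak is 3, at Wednesday 13:00 (E, F, G).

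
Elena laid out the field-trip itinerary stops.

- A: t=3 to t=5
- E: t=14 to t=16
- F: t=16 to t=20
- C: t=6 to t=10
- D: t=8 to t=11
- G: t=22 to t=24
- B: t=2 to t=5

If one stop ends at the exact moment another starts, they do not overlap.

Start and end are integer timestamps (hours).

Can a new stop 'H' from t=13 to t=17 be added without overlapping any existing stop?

B: ends t=5 at or before H starts t=13 → clear.
A: ends t=5 at or before H starts t=13 → clear.
C: ends t=10 at or before H starts t=13 → clear.
D: ends t=11 at or before H starts t=13 → clear.
E: starts t=14 before H ends t=17, and ends t=16 after H starts t=13 → overlap.
F: starts t=16 before H ends t=17, and ends t=20 after H starts t=13 → overlap.
G: starts t=22 at or after H ends t=17 → clear.
H overlaps E, F.

No — it overlaps E, F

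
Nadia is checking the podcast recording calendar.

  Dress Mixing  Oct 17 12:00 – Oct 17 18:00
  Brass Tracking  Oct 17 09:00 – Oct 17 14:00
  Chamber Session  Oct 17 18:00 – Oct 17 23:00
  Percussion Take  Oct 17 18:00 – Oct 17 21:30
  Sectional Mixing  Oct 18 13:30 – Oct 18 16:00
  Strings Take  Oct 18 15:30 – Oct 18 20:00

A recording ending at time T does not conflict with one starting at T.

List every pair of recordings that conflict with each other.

Brass Tracking & Dress Mixing, Chamber Session & Percussion Take, Sectional Mixing & Strings Take

Sorted by start: Brass Tracking, Dress Mixing, Chamber Session, Percussion Take, Sectional Mixing, Strings Take.
Dress Mixing starts before Brass Tracking ends → Brass Tracking and Dress Mixing overlap.
Chamber Session starts after Brass Tracking ends; Brass Tracking is clear from here.
Chamber Session starts exactly when Dress Mixing ends (back-to-back, no overlap); Dress Mixing is clear from here.
Percussion Take starts before Chamber Session ends → Chamber Session and Percussion Take overlap.
Sectional Mixing starts after Chamber Session ends; Chamber Session is clear from here.
Sectional Mixing starts after Percussion Take ends; Percussion Take is clear from here.
Strings Take starts before Sectional Mixing ends → Sectional Mixing and Strings Take overlap.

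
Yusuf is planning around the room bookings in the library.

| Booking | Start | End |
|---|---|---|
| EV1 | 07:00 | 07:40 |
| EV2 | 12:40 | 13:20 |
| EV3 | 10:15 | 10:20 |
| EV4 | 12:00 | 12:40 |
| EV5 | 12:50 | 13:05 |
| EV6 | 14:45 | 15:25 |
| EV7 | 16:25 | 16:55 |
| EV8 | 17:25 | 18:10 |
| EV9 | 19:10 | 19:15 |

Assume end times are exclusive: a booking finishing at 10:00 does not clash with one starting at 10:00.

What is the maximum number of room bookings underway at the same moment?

Sweep the timeline, counting +1 at each start and −1 at each end (ends before starts at a tie):
07:00 start EV1 → 1
07:40 end EV1 → 0
10:15 start EV3 → 1
10:20 end EV3 → 0
12:00 start EV4 → 1
12:40 end EV4 → 0
12:40 start EV2 → 1
12:50 start EV5 → 2
13:05 end EV5 → 1
13:20 end EV2 → 0
14:45 start EV6 → 1
15:25 end EV6 → 0
16:25 start EV7 → 1
16:55 end EV7 → 0
17:25 start EV8 → 1
18:10 end EV8 → 0
19:10 start EV9 → 1
19:15 end EV9 → 0
Peak is 2, at 12:50 (EV2, EV5).

2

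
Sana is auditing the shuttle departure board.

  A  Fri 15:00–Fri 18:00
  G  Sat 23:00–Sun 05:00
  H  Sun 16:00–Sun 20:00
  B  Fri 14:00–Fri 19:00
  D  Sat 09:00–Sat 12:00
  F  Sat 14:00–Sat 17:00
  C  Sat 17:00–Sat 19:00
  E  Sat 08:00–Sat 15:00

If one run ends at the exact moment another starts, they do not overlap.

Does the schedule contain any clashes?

Check each pair: they overlap iff neither finishes before the other starts.
Sorted by start: B, A, E, D, F, C, G, H.
A starts before B ends → B and A overlap.
That's a conflict, so the schedule is not conflict-free.

Yes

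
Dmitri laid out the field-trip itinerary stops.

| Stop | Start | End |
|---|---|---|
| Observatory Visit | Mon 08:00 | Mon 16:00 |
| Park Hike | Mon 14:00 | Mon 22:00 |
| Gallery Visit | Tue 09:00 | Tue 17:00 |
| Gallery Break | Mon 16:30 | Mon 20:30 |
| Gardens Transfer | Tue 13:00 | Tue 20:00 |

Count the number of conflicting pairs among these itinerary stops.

Sorted by start: Observatory Visit, Park Hike, Gallery Break, Gallery Visit, Gardens Transfer.
Park Hike starts before Observatory Visit ends → Observatory Visit and Park Hike overlap.
Gallery Break starts after Observatory Visit ends — done with Observatory Visit.
Gallery Break starts before Park Hike ends → Park Hike and Gallery Break overlap.
Gallery Visit starts after Park Hike ends — done with Park Hike.
Gallery Visit starts after Gallery Break ends — done with Gallery Break.
Gardens Transfer starts before Gallery Visit ends → Gallery Visit and Gardens Transfer overlap.
Overlapping pairs: Gallery Break & Park Hike, Gallery Visit & Gardens Transfer, Observatory Visit & Park Hike — 3 in total.

3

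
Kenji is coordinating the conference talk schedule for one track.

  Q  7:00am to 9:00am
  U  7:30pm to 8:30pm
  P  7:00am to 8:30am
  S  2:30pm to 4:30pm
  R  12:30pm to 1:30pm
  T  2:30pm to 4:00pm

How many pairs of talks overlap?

2

Sorted by start: P, Q, R, S, T, U.
Q starts before P ends → P and Q overlap.
R starts after P ends; P is clear from here.
R starts after Q ends; Q is clear from here.
S starts after R ends; R is clear from here.
T starts before S ends → S and T overlap.
U starts after S ends.
U starts after T ends.
Overlapping pairs: P & Q, S & T — 2 in total.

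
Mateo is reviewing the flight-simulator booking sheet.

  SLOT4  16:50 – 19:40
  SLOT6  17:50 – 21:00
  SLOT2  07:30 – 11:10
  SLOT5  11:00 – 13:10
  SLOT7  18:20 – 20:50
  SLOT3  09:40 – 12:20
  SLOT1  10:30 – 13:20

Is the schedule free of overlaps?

Two intervals overlap when each starts before the other ends.
Sorted by start: SLOT2, SLOT3, SLOT1, SLOT5, SLOT4, SLOT6, SLOT7.
SLOT3 starts before SLOT2 ends → SLOT2 and SLOT3 overlap.
That's a conflict, so the schedule is not conflict-free.

No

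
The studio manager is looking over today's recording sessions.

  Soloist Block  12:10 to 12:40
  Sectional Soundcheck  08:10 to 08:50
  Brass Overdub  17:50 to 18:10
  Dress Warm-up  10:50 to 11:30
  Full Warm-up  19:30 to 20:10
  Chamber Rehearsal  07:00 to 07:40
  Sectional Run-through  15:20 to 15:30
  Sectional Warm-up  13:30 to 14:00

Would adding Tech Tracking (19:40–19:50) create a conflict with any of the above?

Chamber Rehearsal: ends 07:40 at or before Tech Tracking starts 19:40 → clear.
Sectional Soundcheck: ends 08:50 at or before Tech Tracking starts 19:40 → clear.
Dress Warm-up: ends 11:30 at or before Tech Tracking starts 19:40 → clear.
Soloist Block: ends 12:40 at or before Tech Tracking starts 19:40 → clear.
Sectional Warm-up: ends 14:00 at or before Tech Tracking starts 19:40 → clear.
Sectional Run-through: ends 15:30 at or before Tech Tracking starts 19:40 → clear.
Brass Overdub: ends 18:10 at or before Tech Tracking starts 19:40 → clear.
Full Warm-up: starts 19:30 before Tech Tracking ends 19:50, and ends 20:10 after Tech Tracking starts 19:40 → overlap.
Tech Tracking overlaps Full Warm-up.

Yes — it overlaps Full Warm-up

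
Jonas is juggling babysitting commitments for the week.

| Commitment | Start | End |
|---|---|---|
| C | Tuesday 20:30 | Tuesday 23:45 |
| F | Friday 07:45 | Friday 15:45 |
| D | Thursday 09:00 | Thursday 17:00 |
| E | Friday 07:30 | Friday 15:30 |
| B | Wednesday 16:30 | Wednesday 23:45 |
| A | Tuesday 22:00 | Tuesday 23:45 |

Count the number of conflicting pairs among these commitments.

Sorted by start: C, A, B, D, E, F.
A starts before C ends → C and A overlap.
B starts after C ends; C is clear from here.
B starts after A ends; A is clear from here.
D starts after B ends; B is clear from here.
E starts after D ends; D is clear from here.
F starts before E ends → E and F overlap.
Overlapping pairs: A & C, E & F — 2 in total.

2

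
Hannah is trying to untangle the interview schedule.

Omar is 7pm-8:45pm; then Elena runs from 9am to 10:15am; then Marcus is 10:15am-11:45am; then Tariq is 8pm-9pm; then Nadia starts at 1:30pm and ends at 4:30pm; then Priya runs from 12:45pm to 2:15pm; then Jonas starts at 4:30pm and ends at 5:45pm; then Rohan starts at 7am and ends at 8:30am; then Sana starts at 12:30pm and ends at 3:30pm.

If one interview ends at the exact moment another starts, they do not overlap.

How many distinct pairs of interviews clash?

Two intervals overlap when each starts before the other ends.
Sorted by start: Rohan, Elena, Marcus, Sana, Priya, Nadia, Jonas, Omar, Tariq.
Elena starts after Rohan ends — done with Rohan.
Marcus starts exactly when Elena ends (back-to-back, no overlap) — done with Elena.
Sana starts after Marcus ends — done with Marcus.
Priya starts before Sana ends → Sana and Priya overlap.
Nadia starts before Sana ends → Sana and Nadia overlap.
Jonas starts after Sana ends — done with Sana.
Nadia starts before Priya ends → Priya and Nadia overlap.
Jonas starts after Priya ends — done with Priya.
Jonas starts exactly when Nadia ends (back-to-back, no overlap) — done with Nadia.
Omar starts after Jonas ends — done with Jonas.
Tariq starts before Omar ends → Omar and Tariq overlap.
Overlapping pairs: Nadia & Priya, Nadia & Sana, Omar & Tariq, Priya & Sana — 4 in total.

4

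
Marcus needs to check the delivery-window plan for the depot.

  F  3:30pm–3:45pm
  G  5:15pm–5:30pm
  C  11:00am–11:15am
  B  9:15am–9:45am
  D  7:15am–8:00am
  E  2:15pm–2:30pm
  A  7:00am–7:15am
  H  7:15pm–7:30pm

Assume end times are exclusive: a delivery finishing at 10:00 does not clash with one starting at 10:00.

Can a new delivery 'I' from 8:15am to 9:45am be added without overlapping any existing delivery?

A: ends 7:15am at or before I starts 8:15am → clear.
D: ends 8:00am at or before I starts 8:15am → clear.
B: starts 9:15am before I ends 9:45am, and ends 9:45am after I starts 8:15am → overlap.
C: starts 11:00am at or after I ends 9:45am → clear.
E: starts 2:15pm at or after I ends 9:45am → clear.
F: starts 3:30pm at or after I ends 9:45am → clear.
G: starts 5:15pm at or after I ends 9:45am → clear.
H: starts 7:15pm at or after I ends 9:45am → clear.
I overlaps B.

No — it overlaps B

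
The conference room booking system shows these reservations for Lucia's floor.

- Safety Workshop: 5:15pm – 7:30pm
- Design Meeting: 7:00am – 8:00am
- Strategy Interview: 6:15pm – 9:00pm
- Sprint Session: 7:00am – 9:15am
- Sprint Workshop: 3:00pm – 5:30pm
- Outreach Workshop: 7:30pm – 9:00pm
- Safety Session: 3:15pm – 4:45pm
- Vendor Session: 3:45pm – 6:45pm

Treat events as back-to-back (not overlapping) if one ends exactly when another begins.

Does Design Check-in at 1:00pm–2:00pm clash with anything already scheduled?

No — it doesn't clash with anything

Design Meeting: ends 8:00am at or before Design Check-in starts 1:00pm → clear.
Sprint Session: ends 9:15am at or before Design Check-in starts 1:00pm → clear.
Sprint Workshop: starts 3:00pm at or after Design Check-in ends 2:00pm → clear.
Safety Session: starts 3:15pm at or after Design Check-in ends 2:00pm → clear.
Vendor Session: starts 3:45pm at or after Design Check-in ends 2:00pm → clear.
Safety Workshop: starts 5:15pm at or after Design Check-in ends 2:00pm → clear.
Strategy Interview: starts 6:15pm at or after Design Check-in ends 2:00pm → clear.
Outreach Workshop: starts 7:30pm at or after Design Check-in ends 2:00pm → clear.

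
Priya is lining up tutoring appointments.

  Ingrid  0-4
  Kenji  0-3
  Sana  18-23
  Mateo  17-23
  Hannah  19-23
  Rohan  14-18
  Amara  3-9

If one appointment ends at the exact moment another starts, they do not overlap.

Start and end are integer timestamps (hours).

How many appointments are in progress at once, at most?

3

Sweep the timeline, counting +1 at each start and −1 at each end (ends before starts at a tie):
0 start Ingrid → 1
0 start Kenji → 2
3 end Kenji → 1
3 start Amara → 2
4 end Ingrid → 1
9 end Amara → 0
14 start Rohan → 1
17 start Mateo → 2
18 end Rohan → 1
18 start Sana → 2
19 start Hannah → 3
23 end Hannah → 2
23 end Mateo → 1
23 end Sana → 0
Peak is 3, at 19 (Hannah, Mateo, Sana).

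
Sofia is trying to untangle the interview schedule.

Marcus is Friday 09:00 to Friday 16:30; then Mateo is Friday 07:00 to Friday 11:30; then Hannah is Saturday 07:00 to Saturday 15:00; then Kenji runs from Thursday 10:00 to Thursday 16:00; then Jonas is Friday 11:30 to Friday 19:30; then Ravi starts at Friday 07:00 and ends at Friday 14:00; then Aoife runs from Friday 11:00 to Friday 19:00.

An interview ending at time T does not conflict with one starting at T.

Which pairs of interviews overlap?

Aoife & Jonas, Aoife & Marcus, Aoife & Mateo, Aoife & Ravi, Jonas & Marcus, Jonas & Ravi, Marcus & Mateo, Marcus & Ravi, Mateo & Ravi

Sorted by start: Kenji, Mateo, Ravi, Marcus, Aoife, Jonas, Hannah.
Mateo starts after Kenji ends; Kenji is clear from here.
Ravi starts before Mateo ends → Mateo and Ravi overlap.
Marcus starts before Mateo ends → Mateo and Marcus overlap.
Aoife starts before Mateo ends → Mateo and Aoife overlap.
Jonas starts exactly when Mateo ends (back-to-back, no overlap); Mateo is clear from here.
Marcus starts before Ravi ends → Ravi and Marcus overlap.
Aoife starts before Ravi ends → Ravi and Aoife overlap.
Jonas starts before Ravi ends → Ravi and Jonas overlap.
Hannah starts after Ravi ends.
Aoife starts before Marcus ends → Marcus and Aoife overlap.
Jonas starts before Marcus ends → Marcus and Jonas overlap.
Hannah starts after Marcus ends.
Jonas starts before Aoife ends → Aoife and Jonas overlap.
Hannah starts after Aoife ends.
Hannah starts after Jonas ends.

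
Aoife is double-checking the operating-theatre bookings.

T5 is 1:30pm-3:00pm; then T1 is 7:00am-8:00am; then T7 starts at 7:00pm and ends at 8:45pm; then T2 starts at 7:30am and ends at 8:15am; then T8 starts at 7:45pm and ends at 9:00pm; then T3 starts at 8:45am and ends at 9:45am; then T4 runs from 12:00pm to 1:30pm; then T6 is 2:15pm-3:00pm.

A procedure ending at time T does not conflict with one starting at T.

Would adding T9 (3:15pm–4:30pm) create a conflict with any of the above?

T1: ends 8:00am at or before T9 starts 3:15pm → clear.
T2: ends 8:15am at or before T9 starts 3:15pm → clear.
T3: ends 9:45am at or before T9 starts 3:15pm → clear.
T4: ends 1:30pm at or before T9 starts 3:15pm → clear.
T5: ends 3:00pm at or before T9 starts 3:15pm → clear.
T6: ends 3:00pm at or before T9 starts 3:15pm → clear.
T7: starts 7:00pm at or after T9 ends 4:30pm → clear.
T8: starts 7:45pm at or after T9 ends 4:30pm → clear.

No — it doesn't clash with anything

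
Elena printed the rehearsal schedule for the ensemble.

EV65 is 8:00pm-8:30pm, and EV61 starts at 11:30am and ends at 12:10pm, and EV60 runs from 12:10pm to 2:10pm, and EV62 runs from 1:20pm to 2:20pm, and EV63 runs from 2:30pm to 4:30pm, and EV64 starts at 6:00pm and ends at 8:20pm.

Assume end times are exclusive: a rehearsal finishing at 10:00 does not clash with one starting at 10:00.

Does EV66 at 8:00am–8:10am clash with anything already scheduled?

No — it doesn't clash with anything

EV61: starts 11:30am at or after EV66 ends 8:10am → clear.
EV60: starts 12:10pm at or after EV66 ends 8:10am → clear.
EV62: starts 1:20pm at or after EV66 ends 8:10am → clear.
EV63: starts 2:30pm at or after EV66 ends 8:10am → clear.
EV64: starts 6:00pm at or after EV66 ends 8:10am → clear.
EV65: starts 8:00pm at or after EV66 ends 8:10am → clear.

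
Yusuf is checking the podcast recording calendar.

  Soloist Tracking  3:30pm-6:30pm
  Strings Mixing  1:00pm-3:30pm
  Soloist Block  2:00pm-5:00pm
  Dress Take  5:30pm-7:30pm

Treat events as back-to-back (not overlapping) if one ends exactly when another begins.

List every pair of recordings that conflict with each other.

Dress Take & Soloist Tracking, Soloist Block & Soloist Tracking, Soloist Block & Strings Mixing

Sorted by start: Strings Mixing, Soloist Block, Soloist Tracking, Dress Take.
Soloist Block starts before Strings Mixing ends → Strings Mixing and Soloist Block overlap.
Soloist Tracking starts exactly when Strings Mixing ends (back-to-back, no overlap); Strings Mixing is clear from here.
Soloist Tracking starts before Soloist Block ends → Soloist Block and Soloist Tracking overlap.
Dress Take starts after Soloist Block ends.
Dress Take starts before Soloist Tracking ends → Soloist Tracking and Dress Take overlap.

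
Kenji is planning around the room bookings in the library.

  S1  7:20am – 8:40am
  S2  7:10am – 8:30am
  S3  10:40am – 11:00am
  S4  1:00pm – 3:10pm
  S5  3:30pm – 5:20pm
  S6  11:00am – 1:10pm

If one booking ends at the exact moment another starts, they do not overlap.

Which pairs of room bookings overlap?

S1 & S2, S4 & S6

Sorted by start: S2, S1, S3, S6, S4, S5.
S1 starts before S2 ends → S2 and S1 overlap.
S3 starts after S2 ends; S2 is clear from here.
S3 starts after S1 ends; S1 is clear from here.
S6 starts exactly when S3 ends (back-to-back, no overlap); S3 is clear from here.
S4 starts before S6 ends → S6 and S4 overlap.
S5 starts after S6 ends.
S5 starts after S4 ends.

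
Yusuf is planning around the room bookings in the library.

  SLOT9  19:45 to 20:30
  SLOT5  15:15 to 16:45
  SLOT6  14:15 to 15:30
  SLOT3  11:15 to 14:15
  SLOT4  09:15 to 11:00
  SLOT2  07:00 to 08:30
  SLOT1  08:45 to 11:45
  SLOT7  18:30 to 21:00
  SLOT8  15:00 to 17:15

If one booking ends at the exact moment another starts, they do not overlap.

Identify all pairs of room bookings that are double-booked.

Sorted by start: SLOT2, SLOT1, SLOT4, SLOT3, SLOT6, SLOT8, SLOT5, SLOT7, SLOT9.
SLOT1 starts after SLOT2 ends — done with SLOT2.
SLOT4 starts before SLOT1 ends → SLOT1 and SLOT4 overlap.
SLOT3 starts before SLOT1 ends → SLOT1 and SLOT3 overlap.
SLOT6 starts after SLOT1 ends — done with SLOT1.
SLOT3 starts after SLOT4 ends — done with SLOT4.
SLOT6 starts exactly when SLOT3 ends (back-to-back, no overlap) — done with SLOT3.
SLOT8 starts before SLOT6 ends → SLOT6 and SLOT8 overlap.
SLOT5 starts before SLOT6 ends → SLOT6 and SLOT5 overlap.
SLOT7 starts after SLOT6 ends — done with SLOT6.
SLOT5 starts before SLOT8 ends → SLOT8 and SLOT5 overlap.
SLOT7 starts after SLOT8 ends — done with SLOT8.
SLOT7 starts after SLOT5 ends — done with SLOT5.
SLOT9 starts before SLOT7 ends → SLOT7 and SLOT9 overlap.

SLOT1 & SLOT3, SLOT1 & SLOT4, SLOT5 & SLOT6, SLOT5 & SLOT8, SLOT6 & SLOT8, SLOT7 & SLOT9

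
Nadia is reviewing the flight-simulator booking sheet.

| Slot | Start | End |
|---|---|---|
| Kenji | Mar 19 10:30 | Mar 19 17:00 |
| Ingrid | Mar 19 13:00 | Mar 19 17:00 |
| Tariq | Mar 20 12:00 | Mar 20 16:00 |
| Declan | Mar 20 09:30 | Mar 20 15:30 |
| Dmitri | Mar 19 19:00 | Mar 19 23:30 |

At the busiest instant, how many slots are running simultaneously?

Sweep the timeline, counting +1 at each start and −1 at each end (ends before starts at a tie):
Mar 19 10:30 start Kenji → 1
Mar 19 13:00 start Ingrid → 2
Mar 19 17:00 end Ingrid → 1
Mar 19 17:00 end Kenji → 0
Mar 19 19:00 start Dmitri → 1
Mar 19 23:30 end Dmitri → 0
Mar 20 09:30 start Declan → 1
Mar 20 12:00 start Tariq → 2
Mar 20 15:30 end Declan → 1
Mar 20 16:00 end Tariq → 0
Peak is 2, at Mar 19 13:00 (Ingrid, Kenji).

2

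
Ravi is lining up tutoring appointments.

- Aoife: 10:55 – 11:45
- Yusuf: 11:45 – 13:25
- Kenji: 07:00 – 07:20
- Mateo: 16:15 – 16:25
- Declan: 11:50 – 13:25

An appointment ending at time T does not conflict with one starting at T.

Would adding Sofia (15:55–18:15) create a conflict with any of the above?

Yes — it overlaps Mateo

Kenji: ends 07:20 at or before Sofia starts 15:55 → clear.
Aoife: ends 11:45 at or before Sofia starts 15:55 → clear.
Yusuf: ends 13:25 at or before Sofia starts 15:55 → clear.
Declan: ends 13:25 at or before Sofia starts 15:55 → clear.
Mateo: starts 16:15 before Sofia ends 18:15, and ends 16:25 after Sofia starts 15:55 → overlap.
Sofia overlaps Mateo.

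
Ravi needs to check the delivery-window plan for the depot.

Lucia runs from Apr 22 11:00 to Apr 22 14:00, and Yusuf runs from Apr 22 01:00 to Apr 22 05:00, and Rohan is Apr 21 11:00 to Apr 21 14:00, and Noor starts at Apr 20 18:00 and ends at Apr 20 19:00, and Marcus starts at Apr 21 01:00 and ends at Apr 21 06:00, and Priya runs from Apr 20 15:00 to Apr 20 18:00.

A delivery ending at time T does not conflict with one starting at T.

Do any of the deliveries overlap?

Sorted by start: Priya, Noor, Marcus, Rohan, Yusuf, Lucia.
Noor starts exactly when Priya ends (back-to-back, no overlap); Priya is clear from here.
Marcus starts after Noor ends; Noor is clear from here.
Rohan starts after Marcus ends; Marcus is clear from here.
Yusuf starts after Rohan ends; Rohan is clear from here.
Lucia starts after Yusuf ends.
Every pair is clear; the schedule has no overlaps.

No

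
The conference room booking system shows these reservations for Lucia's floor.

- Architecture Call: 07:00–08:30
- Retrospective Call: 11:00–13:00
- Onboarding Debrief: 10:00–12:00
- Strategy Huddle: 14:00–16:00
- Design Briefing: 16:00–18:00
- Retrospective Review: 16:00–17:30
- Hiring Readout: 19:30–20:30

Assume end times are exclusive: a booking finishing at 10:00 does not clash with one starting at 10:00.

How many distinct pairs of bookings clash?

2

Check each pair: they overlap iff neither finishes before the other starts.
Sorted by start: Architecture Call, Onboarding Debrief, Retrospective Call, Strategy Huddle, Design Briefing, Retrospective Review, Hiring Readout.
Onboarding Debrief starts after Architecture Call ends — done with Architecture Call.
Retrospective Call starts before Onboarding Debrief ends → Onboarding Debrief and Retrospective Call overlap.
Strategy Huddle starts after Onboarding Debrief ends — done with Onboarding Debrief.
Strategy Huddle starts after Retrospective Call ends — done with Retrospective Call.
Design Briefing starts exactly when Strategy Huddle ends (back-to-back, no overlap) — done with Strategy Huddle.
Retrospective Review starts before Design Briefing ends → Design Briefing and Retrospective Review overlap.
Hiring Readout starts after Design Briefing ends.
Hiring Readout starts after Retrospective Review ends.
Overlapping pairs: Design Briefing & Retrospective Review, Onboarding Debrief & Retrospective Call — 2 in total.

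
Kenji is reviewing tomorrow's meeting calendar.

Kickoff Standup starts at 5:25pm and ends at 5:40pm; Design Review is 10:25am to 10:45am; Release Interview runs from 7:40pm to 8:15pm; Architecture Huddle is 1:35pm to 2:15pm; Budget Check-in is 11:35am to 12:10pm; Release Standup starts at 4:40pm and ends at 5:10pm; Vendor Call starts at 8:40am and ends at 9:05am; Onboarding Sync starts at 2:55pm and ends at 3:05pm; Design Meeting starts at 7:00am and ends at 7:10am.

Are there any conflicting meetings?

Sorted by start: Design Meeting, Vendor Call, Design Review, Budget Check-in, Architecture Huddle, Onboarding Sync, Release Standup, Kickoff Standup, Release Interview.
Vendor Call starts after Design Meeting ends; Design Meeting is clear from here.
Design Review starts after Vendor Call ends; Vendor Call is clear from here.
Budget Check-in starts after Design Review ends; Design Review is clear from here.
Architecture Huddle starts after Budget Check-in ends; Budget Check-in is clear from here.
Onboarding Sync starts after Architecture Huddle ends; Architecture Huddle is clear from here.
Release Standup starts after Onboarding Sync ends; Onboarding Sync is clear from here.
Kickoff Standup starts after Release Standup ends; Release Standup is clear from here.
Release Interview starts after Kickoff Standup ends.
Every pair is clear; the schedule has no overlaps.

No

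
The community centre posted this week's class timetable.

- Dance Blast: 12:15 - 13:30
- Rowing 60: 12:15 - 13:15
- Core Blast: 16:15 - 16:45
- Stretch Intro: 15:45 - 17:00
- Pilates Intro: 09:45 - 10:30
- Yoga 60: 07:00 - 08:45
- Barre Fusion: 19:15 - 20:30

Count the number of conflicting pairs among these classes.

2

Sorted by start: Yoga 60, Pilates Intro, Rowing 60, Dance Blast, Stretch Intro, Core Blast, Barre Fusion.
Pilates Intro starts after Yoga 60 ends, so nothing later overlaps Yoga 60 either.
Rowing 60 starts after Pilates Intro ends, so nothing later overlaps Pilates Intro either.
Dance Blast starts before Rowing 60 ends → Rowing 60 and Dance Blast overlap.
Stretch Intro starts after Rowing 60 ends, so nothing later overlaps Rowing 60 either.
Stretch Intro starts after Dance Blast ends, so nothing later overlaps Dance Blast either.
Core Blast starts before Stretch Intro ends → Stretch Intro and Core Blast overlap.
Barre Fusion starts after Stretch Intro ends.
Barre Fusion starts after Core Blast ends.
Overlapping pairs: Core Blast & Stretch Intro, Dance Blast & Rowing 60 — 2 in total.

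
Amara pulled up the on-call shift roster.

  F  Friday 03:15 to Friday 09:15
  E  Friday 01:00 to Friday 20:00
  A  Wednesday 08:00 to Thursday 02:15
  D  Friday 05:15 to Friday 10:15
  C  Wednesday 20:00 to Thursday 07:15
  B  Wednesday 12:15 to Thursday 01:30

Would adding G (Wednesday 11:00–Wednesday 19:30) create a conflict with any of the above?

A: starts Wednesday 08:00 before G ends Wednesday 19:30, and ends Thursday 02:15 after G starts Wednesday 11:00 → overlap.
B: starts Wednesday 12:15 before G ends Wednesday 19:30, and ends Thursday 01:30 after G starts Wednesday 11:00 → overlap.
C: starts Wednesday 20:00 at or after G ends Wednesday 19:30 → clear.
E: starts Friday 01:00 at or after G ends Wednesday 19:30 → clear.
F: starts Friday 03:15 at or after G ends Wednesday 19:30 → clear.
D: starts Friday 05:15 at or after G ends Wednesday 19:30 → clear.
G overlaps A, B.

Yes — it overlaps A, B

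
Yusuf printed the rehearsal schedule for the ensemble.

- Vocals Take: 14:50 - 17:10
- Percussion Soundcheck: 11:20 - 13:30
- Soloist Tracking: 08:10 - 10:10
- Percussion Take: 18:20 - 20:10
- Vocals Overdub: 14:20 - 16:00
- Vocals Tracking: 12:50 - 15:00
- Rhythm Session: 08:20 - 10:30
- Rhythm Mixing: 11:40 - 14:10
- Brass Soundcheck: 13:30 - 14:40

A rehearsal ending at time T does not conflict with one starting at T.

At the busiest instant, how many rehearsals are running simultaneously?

Sweep the timeline, counting +1 at each start and −1 at each end (ends before starts at a tie):
08:10 start Soloist Tracking → 1
08:20 start Rhythm Session → 2
10:10 end Soloist Tracking → 1
10:30 end Rhythm Session → 0
11:20 start Percussion Soundcheck → 1
11:40 start Rhythm Mixing → 2
12:50 start Vocals Tracking → 3
13:30 end Percussion Soundcheck → 2
13:30 start Brass Soundcheck → 3
14:10 end Rhythm Mixing → 2
14:20 start Vocals Overdub → 3
14:40 end Brass Soundcheck → 2
14:50 start Vocals Take → 3
15:00 end Vocals Tracking → 2
16:00 end Vocals Overdub → 1
17:10 end Vocals Take → 0
18:20 start Percussion Take → 1
20:10 end Percussion Take → 0
Peak is 3, at 12:50 (Percussion Soundcheck, Rhythm Mixing, Vocals Tracking).

3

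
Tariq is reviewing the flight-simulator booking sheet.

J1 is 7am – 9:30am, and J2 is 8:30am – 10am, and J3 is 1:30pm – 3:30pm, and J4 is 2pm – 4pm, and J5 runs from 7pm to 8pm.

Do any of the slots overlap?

Two intervals overlap when each starts before the other ends.
Sorted by start: J1, J2, J3, J4, J5.
J2 starts before J1 ends → J1 and J2 overlap.
That's a conflict, so the schedule is not conflict-free.

Yes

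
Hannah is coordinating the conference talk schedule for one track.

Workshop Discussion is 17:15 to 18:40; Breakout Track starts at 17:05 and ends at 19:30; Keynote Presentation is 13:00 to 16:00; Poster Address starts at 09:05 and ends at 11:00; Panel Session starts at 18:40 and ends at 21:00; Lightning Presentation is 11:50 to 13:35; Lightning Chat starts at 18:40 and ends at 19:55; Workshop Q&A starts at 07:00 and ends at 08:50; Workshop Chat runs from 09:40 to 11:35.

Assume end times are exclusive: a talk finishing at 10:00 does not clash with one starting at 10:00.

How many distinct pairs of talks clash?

Sorted by start: Workshop Q&A, Poster Address, Workshop Chat, Lightning Presentation, Keynote Presentation, Breakout Track, Workshop Discussion, Lightning Chat, Panel Session.
Poster Address starts after Workshop Q&A ends, so Workshop Q&A has no further overlaps.
Workshop Chat starts before Poster Address ends → Poster Address and Workshop Chat overlap.
Lightning Presentation starts after Poster Address ends, so Poster Address has no further overlaps.
Lightning Presentation starts after Workshop Chat ends, so Workshop Chat has no further overlaps.
Keynote Presentation starts before Lightning Presentation ends → Lightning Presentation and Keynote Presentation overlap.
Breakout Track starts after Lightning Presentation ends, so Lightning Presentation has no further overlaps.
Breakout Track starts after Keynote Presentation ends, so Keynote Presentation has no further overlaps.
Workshop Discussion starts before Breakout Track ends → Breakout Track and Workshop Discussion overlap.
Lightning Chat starts before Breakout Track ends → Breakout Track and Lightning Chat overlap.
Panel Session starts before Breakout Track ends → Breakout Track and Panel Session overlap.
Lightning Chat starts exactly when Workshop Discussion ends (back-to-back, no overlap), so Workshop Discussion has no further overlaps.
Panel Session starts before Lightning Chat ends → Lightning Chat and Panel Session overlap.
Overlapping pairs: Breakout Track & Lightning Chat, Breakout Track & Panel Session, Breakout Track & Workshop Discussion, Keynote Presentation & Lightning Presentation, Lightning Chat & Panel Session, Poster Address & Workshop Chat — 6 in total.

6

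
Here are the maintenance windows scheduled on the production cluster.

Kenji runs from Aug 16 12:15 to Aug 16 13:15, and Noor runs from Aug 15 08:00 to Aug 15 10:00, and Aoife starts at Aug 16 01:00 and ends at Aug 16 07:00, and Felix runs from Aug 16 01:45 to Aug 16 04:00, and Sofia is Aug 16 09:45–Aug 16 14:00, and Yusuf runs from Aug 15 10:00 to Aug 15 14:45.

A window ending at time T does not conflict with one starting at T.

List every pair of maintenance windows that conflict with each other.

Aoife & Felix, Kenji & Sofia

Two intervals overlap when each starts before the other ends.
Sorted by start: Noor, Yusuf, Aoife, Felix, Sofia, Kenji.
Yusuf starts exactly when Noor ends (back-to-back, no overlap), so nothing later overlaps Noor either.
Aoife starts after Yusuf ends, so nothing later overlaps Yusuf either.
Felix starts before Aoife ends → Aoife and Felix overlap.
Sofia starts after Aoife ends, so nothing later overlaps Aoife either.
Sofia starts after Felix ends, so nothing later overlaps Felix either.
Kenji starts before Sofia ends → Sofia and Kenji overlap.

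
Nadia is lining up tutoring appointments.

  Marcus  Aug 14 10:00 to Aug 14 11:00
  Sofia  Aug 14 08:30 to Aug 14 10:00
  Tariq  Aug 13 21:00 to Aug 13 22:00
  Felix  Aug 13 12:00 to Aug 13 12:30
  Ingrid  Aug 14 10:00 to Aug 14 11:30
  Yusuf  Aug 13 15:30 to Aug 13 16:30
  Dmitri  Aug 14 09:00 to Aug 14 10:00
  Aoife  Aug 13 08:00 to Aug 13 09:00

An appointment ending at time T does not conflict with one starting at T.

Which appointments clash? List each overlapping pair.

Dmitri & Sofia, Ingrid & Marcus

Sorted by start: Aoife, Felix, Yusuf, Tariq, Sofia, Dmitri, Marcus, Ingrid.
Felix starts after Aoife ends, so Aoife has no further overlaps.
Yusuf starts after Felix ends, so Felix has no further overlaps.
Tariq starts after Yusuf ends, so Yusuf has no further overlaps.
Sofia starts after Tariq ends, so Tariq has no further overlaps.
Dmitri starts before Sofia ends → Sofia and Dmitri overlap.
Marcus starts exactly when Sofia ends (back-to-back, no overlap), so Sofia has no further overlaps.
Marcus starts exactly when Dmitri ends (back-to-back, no overlap), so Dmitri has no further overlaps.
Ingrid starts before Marcus ends → Marcus and Ingrid overlap.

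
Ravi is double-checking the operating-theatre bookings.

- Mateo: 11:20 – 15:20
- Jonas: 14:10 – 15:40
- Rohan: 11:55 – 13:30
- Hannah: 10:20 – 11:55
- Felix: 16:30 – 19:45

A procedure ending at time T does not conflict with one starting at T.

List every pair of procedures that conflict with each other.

Hannah & Mateo, Jonas & Mateo, Mateo & Rohan

Two intervals overlap when each starts before the other ends.
Sorted by start: Hannah, Mateo, Rohan, Jonas, Felix.
Mateo starts before Hannah ends → Hannah and Mateo overlap.
Rohan starts exactly when Hannah ends (back-to-back, no overlap); Hannah is clear from here.
Rohan starts before Mateo ends → Mateo and Rohan overlap.
Jonas starts before Mateo ends → Mateo and Jonas overlap.
Felix starts after Mateo ends.
Jonas starts after Rohan ends; Rohan is clear from here.
Felix starts after Jonas ends.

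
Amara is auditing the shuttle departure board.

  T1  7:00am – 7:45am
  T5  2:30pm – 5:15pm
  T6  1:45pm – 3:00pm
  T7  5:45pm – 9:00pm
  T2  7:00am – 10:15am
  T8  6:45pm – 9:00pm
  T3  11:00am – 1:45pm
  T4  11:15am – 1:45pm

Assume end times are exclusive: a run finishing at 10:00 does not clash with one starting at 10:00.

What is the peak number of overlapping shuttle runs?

Walk through starts and ends in time order (an end at T is processed before a start at T):
7:00am start T1 → 1
7:00am start T2 → 2
7:45am end T1 → 1
10:15am end T2 → 0
11:00am start T3 → 1
11:15am start T4 → 2
1:45pm end T3 → 1
1:45pm end T4 → 0
1:45pm start T6 → 1
2:30pm start T5 → 2
3:00pm end T6 → 1
5:15pm end T5 → 0
5:45pm start T7 → 1
6:45pm start T8 → 2
9:00pm end T7 → 1
9:00pm end T8 → 0
Peak is 2, at 7:00am (T1, T2).

2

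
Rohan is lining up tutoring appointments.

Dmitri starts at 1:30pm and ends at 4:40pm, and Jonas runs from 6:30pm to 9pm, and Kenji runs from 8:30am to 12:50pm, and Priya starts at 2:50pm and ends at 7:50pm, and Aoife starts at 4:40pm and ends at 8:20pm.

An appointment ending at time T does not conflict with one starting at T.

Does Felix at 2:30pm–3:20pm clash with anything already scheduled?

Kenji: ends 12:50pm at or before Felix starts 2:30pm → clear.
Dmitri: starts 1:30pm before Felix ends 3:20pm, and ends 4:40pm after Felix starts 2:30pm → overlap.
Priya: starts 2:50pm before Felix ends 3:20pm, and ends 7:50pm after Felix starts 2:30pm → overlap.
Aoife: starts 4:40pm at or after Felix ends 3:20pm → clear.
Jonas: starts 6:30pm at or after Felix ends 3:20pm → clear.
Felix overlaps Priya, Dmitri.

Yes — it overlaps Dmitri, Priya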